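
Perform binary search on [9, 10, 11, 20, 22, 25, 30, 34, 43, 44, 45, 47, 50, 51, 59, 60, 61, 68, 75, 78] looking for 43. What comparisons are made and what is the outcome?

Binary search for 43 in [9, 10, 11, 20, 22, 25, 30, 34, 43, 44, 45, 47, 50, 51, 59, 60, 61, 68, 75, 78]:

lo=0, hi=19, mid=9, arr[mid]=44 -> 44 > 43, search left half
lo=0, hi=8, mid=4, arr[mid]=22 -> 22 < 43, search right half
lo=5, hi=8, mid=6, arr[mid]=30 -> 30 < 43, search right half
lo=7, hi=8, mid=7, arr[mid]=34 -> 34 < 43, search right half
lo=8, hi=8, mid=8, arr[mid]=43 -> Found target at index 8!

Binary search finds 43 at index 8 after 5 comparisons. The search repeatedly halves the search space by comparing with the middle element.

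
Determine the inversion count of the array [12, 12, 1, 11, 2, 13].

Finding inversions in [12, 12, 1, 11, 2, 13]:

(0, 2): arr[0]=12 > arr[2]=1
(0, 3): arr[0]=12 > arr[3]=11
(0, 4): arr[0]=12 > arr[4]=2
(1, 2): arr[1]=12 > arr[2]=1
(1, 3): arr[1]=12 > arr[3]=11
(1, 4): arr[1]=12 > arr[4]=2
(3, 4): arr[3]=11 > arr[4]=2

Total inversions: 7

The array has 7 inversion(s): (0,2), (0,3), (0,4), (1,2), (1,3), (1,4), (3,4). Each pair (i,j) satisfies i < j and arr[i] > arr[j].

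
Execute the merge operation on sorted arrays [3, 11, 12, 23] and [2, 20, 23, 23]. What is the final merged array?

Merging process:

Compare 3 vs 2: take 2 from right. Merged: [2]
Compare 3 vs 20: take 3 from left. Merged: [2, 3]
Compare 11 vs 20: take 11 from left. Merged: [2, 3, 11]
Compare 12 vs 20: take 12 from left. Merged: [2, 3, 11, 12]
Compare 23 vs 20: take 20 from right. Merged: [2, 3, 11, 12, 20]
Compare 23 vs 23: take 23 from left. Merged: [2, 3, 11, 12, 20, 23]
Append remaining from right: [23, 23]. Merged: [2, 3, 11, 12, 20, 23, 23, 23]

Final merged array: [2, 3, 11, 12, 20, 23, 23, 23]
Total comparisons: 6

The merged array is [2, 3, 11, 12, 20, 23, 23, 23], requiring 6 comparisons. The merge step runs in O(n) time where n is the total number of elements.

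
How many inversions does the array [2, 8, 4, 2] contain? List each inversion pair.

Finding inversions in [2, 8, 4, 2]:

(1, 2): arr[1]=8 > arr[2]=4
(1, 3): arr[1]=8 > arr[3]=2
(2, 3): arr[2]=4 > arr[3]=2

Total inversions: 3

The array has 3 inversion(s): (1,2), (1,3), (2,3). Each pair (i,j) satisfies i < j and arr[i] > arr[j].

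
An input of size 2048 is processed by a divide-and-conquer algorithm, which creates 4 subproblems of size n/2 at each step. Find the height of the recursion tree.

For divide and conquer with division factor 2:

Problem sizes at each level:
Level 0: 2048
Level 1: 1024
Level 2: 512
Level 3: 256
Level 4: 128
Level 5: 64
Level 6: 32
Level 7: 16
Level 8: 8
Level 9: 4
Level 10: 2
Level 11: 1

The root is level 0 and the size-1 base case is level 11 (the tree spans levels 0 through 11, i.e. 12 levels counting the root), so the depth is the number of divisions: log_2(2048) = 11

The recursion tree depth is log_2(2048) = 11. At each level, the problem size is divided by 2, so it takes 11 divisions to reduce to a base case of size 1. The algorithm makes 4 recursive calls at each level.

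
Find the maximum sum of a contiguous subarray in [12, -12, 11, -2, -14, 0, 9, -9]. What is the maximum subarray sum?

Using Kadane's algorithm on [12, -12, 11, -2, -14, 0, 9, -9]:

Scanning through the array:
Position 1 (value -12): max_ending_here = 0, max_so_far = 12
Position 2 (value 11): max_ending_here = 11, max_so_far = 12
Position 3 (value -2): max_ending_here = 9, max_so_far = 12
Position 4 (value -14): max_ending_here = -5, max_so_far = 12
Position 5 (value 0): max_ending_here = 0, max_so_far = 12
Position 6 (value 9): max_ending_here = 9, max_so_far = 12
Position 7 (value -9): max_ending_here = 0, max_so_far = 12

Maximum subarray: [12]
Maximum sum: 12

The maximum subarray is [12] with sum 12. This subarray runs from index 0 to index 0.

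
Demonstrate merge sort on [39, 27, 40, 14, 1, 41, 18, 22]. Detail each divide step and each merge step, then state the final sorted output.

Merge sort trace:

Split: [39, 27, 40, 14, 1, 41, 18, 22] -> [39, 27, 40, 14] and [1, 41, 18, 22]
  Split: [39, 27, 40, 14] -> [39, 27] and [40, 14]
    Split: [39, 27] -> [39] and [27]
    Merge: [39] + [27] -> [27, 39]
    Split: [40, 14] -> [40] and [14]
    Merge: [40] + [14] -> [14, 40]
  Merge: [27, 39] + [14, 40] -> [14, 27, 39, 40]
  Split: [1, 41, 18, 22] -> [1, 41] and [18, 22]
    Split: [1, 41] -> [1] and [41]
    Merge: [1] + [41] -> [1, 41]
    Split: [18, 22] -> [18] and [22]
    Merge: [18] + [22] -> [18, 22]
  Merge: [1, 41] + [18, 22] -> [1, 18, 22, 41]
Merge: [14, 27, 39, 40] + [1, 18, 22, 41] -> [1, 14, 18, 22, 27, 39, 40, 41]

Final sorted array: [1, 14, 18, 22, 27, 39, 40, 41]

The merge sort proceeds by recursively splitting the array and merging sorted halves.
After all merges, the sorted array is [1, 14, 18, 22, 27, 39, 40, 41].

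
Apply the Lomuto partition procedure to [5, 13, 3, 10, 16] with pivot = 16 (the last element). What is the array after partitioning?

Lomuto partition with pivot = 16:

Initial array: [5, 13, 3, 10, 16]

arr[0]=5 <= 16: swap with position 0, array becomes [5, 13, 3, 10, 16]
arr[1]=13 <= 16: swap with position 1, array becomes [5, 13, 3, 10, 16]
arr[2]=3 <= 16: swap with position 2, array becomes [5, 13, 3, 10, 16]
arr[3]=10 <= 16: swap with position 3, array becomes [5, 13, 3, 10, 16]

Place pivot at position 4: [5, 13, 3, 10, 16]
Pivot position: 4

After partitioning with pivot 16, the array becomes [5, 13, 3, 10, 16]. The pivot is placed at index 4. All elements to the left of the pivot are <= 16, and all elements to the right are > 16.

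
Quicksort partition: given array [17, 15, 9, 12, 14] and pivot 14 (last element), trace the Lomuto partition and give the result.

Lomuto partition with pivot = 14:

Initial array: [17, 15, 9, 12, 14]

arr[0]=17 > 14: no swap
arr[1]=15 > 14: no swap
arr[2]=9 <= 14: swap with position 0, array becomes [9, 15, 17, 12, 14]
arr[3]=12 <= 14: swap with position 1, array becomes [9, 12, 17, 15, 14]

Place pivot at position 2: [9, 12, 14, 15, 17]
Pivot position: 2

After partitioning with pivot 14, the array becomes [9, 12, 14, 15, 17]. The pivot is placed at index 2. All elements to the left of the pivot are <= 14, and all elements to the right are > 14.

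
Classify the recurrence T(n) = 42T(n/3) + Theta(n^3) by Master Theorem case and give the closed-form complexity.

Master Theorem for T(n) = 42T(n/3) + O(n^3):

a = 42, b = 3, c = 3
log_b(a) = log_3(42) = 3.4022

Case 1: c = 3 < log_3(42) = 3.4022
T(n) = O(n^(log_3 42))

For T(n) = 42T(n/3) + O(n^3): log_3(42) = 3.4022. This is Case 1 of the Master Theorem (c < log_b(a), work dominated by leaves), giving O(n^(log_3 42)).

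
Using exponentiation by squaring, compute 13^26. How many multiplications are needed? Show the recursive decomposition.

Computing 13^26 by squaring (build up from 13^1; each line after the first costs one multiplication):

13^1 = 13
13^2 = (13^1)^2 = 13^2 = 169
13^3 = 13 * 13^2 = 13 * 169 = 2197
13^6 = (13^3)^2 = 2197^2 = 4826809
13^12 = (13^6)^2 = 4826809^2 = 23298085122481
13^13 = 13 * 13^12 = 13 * 23298085122481 = 302875106592253
13^26 = (13^13)^2 = 302875106592253^2 = 91733330193268616658399616009

Result: 91733330193268616658399616009
Multiplications needed: 6 (6 lines after 13^1)

13^26 = 91733330193268616658399616009. Using exponentiation by squaring, this requires 6 multiplications. The key idea: if the exponent is even, square the half-power; if odd, multiply by the base once.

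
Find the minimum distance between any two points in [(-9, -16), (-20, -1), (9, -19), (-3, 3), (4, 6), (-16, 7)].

Computing all pairwise distances among 6 points:

d((-9, -16), (-20, -1)) = 18.6011
d((-9, -16), (9, -19)) = 18.2483
d((-9, -16), (-3, 3)) = 19.9249
d((-9, -16), (4, 6)) = 25.5539
d((-9, -16), (-16, 7)) = 24.0416
d((-20, -1), (9, -19)) = 34.1321
d((-20, -1), (-3, 3)) = 17.4642
d((-20, -1), (4, 6)) = 25.0
d((-20, -1), (-16, 7)) = 8.9443
d((9, -19), (-3, 3)) = 25.0599
d((9, -19), (4, 6)) = 25.4951
d((9, -19), (-16, 7)) = 36.0694
d((-3, 3), (4, 6)) = 7.6158 <-- minimum
d((-3, 3), (-16, 7)) = 13.6015
d((4, 6), (-16, 7)) = 20.025

Closest pair: (-3, 3) and (4, 6) with distance 7.6158

The closest pair is (-3, 3) and (4, 6) with Euclidean distance 7.6158. For 6 points, brute-force pairwise comparison is shown above. For large n, the divide-and-conquer algorithm (sort by x, recurse on halves, check the dividing strip) achieves O(n log n).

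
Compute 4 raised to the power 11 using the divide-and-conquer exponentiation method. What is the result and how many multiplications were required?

Computing 4^11 by squaring (build up from 4^1; each line after the first costs one multiplication):

4^1 = 4
4^2 = (4^1)^2 = 4^2 = 16
4^4 = (4^2)^2 = 16^2 = 256
4^5 = 4 * 4^4 = 4 * 256 = 1024
4^10 = (4^5)^2 = 1024^2 = 1048576
4^11 = 4 * 4^10 = 4 * 1048576 = 4194304

Result: 4194304
Multiplications needed: 5 (5 lines after 4^1)

4^11 = 4194304. Using exponentiation by squaring, this requires 5 multiplications. The key idea: if the exponent is even, square the half-power; if odd, multiply by the base once.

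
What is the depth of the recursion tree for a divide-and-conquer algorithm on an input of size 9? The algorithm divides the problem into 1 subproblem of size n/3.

For divide and conquer with division factor 3:

Problem sizes at each level:
Level 0: 9
Level 1: 3
Level 2: 1

The root is level 0 and the size-1 base case is level 2 (the tree spans levels 0 through 2, i.e. 3 levels counting the root), so the depth is the number of divisions: log_3(9) = 2

The recursion tree depth is log_3(9) = 2. At each level, the problem size is divided by 3, so it takes 2 divisions to reduce to a base case of size 1. The algorithm makes 1 recursive call at each level.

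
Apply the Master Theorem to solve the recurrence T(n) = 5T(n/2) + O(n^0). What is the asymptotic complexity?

Master Theorem for T(n) = 5T(n/2) + O(n^0):

a = 5, b = 2, c = 0
log_b(a) = log_2(5) = 2.3219

Case 1: c = 0 < log_2(5) = 2.3219
T(n) = O(n^(log_2 5))

For T(n) = 5T(n/2) + O(n^0): log_2(5) = 2.3219. This is Case 1 of the Master Theorem (c < log_b(a), work dominated by leaves), giving O(n^(log_2 5)).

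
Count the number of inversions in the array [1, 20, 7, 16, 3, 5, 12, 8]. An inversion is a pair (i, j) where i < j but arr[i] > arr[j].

Finding inversions in [1, 20, 7, 16, 3, 5, 12, 8]:

(1, 2): arr[1]=20 > arr[2]=7
(1, 3): arr[1]=20 > arr[3]=16
(1, 4): arr[1]=20 > arr[4]=3
(1, 5): arr[1]=20 > arr[5]=5
(1, 6): arr[1]=20 > arr[6]=12
(1, 7): arr[1]=20 > arr[7]=8
(2, 4): arr[2]=7 > arr[4]=3
(2, 5): arr[2]=7 > arr[5]=5
(3, 4): arr[3]=16 > arr[4]=3
(3, 5): arr[3]=16 > arr[5]=5
(3, 6): arr[3]=16 > arr[6]=12
(3, 7): arr[3]=16 > arr[7]=8
(6, 7): arr[6]=12 > arr[7]=8

Total inversions: 13

The array has 13 inversion(s): (1,2), (1,3), (1,4), (1,5), (1,6), (1,7), (2,4), (2,5), (3,4), (3,5), (3,6), (3,7), (6,7). Each pair (i,j) satisfies i < j and arr[i] > arr[j].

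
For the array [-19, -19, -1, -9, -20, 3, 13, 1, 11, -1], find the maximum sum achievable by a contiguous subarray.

Using Kadane's algorithm on [-19, -19, -1, -9, -20, 3, 13, 1, 11, -1]:

Scanning through the array:
Position 1 (value -19): max_ending_here = -19, max_so_far = -19
Position 2 (value -1): max_ending_here = -1, max_so_far = -1
Position 3 (value -9): max_ending_here = -9, max_so_far = -1
Position 4 (value -20): max_ending_here = -20, max_so_far = -1
Position 5 (value 3): max_ending_here = 3, max_so_far = 3
Position 6 (value 13): max_ending_here = 16, max_so_far = 16
Position 7 (value 1): max_ending_here = 17, max_so_far = 17
Position 8 (value 11): max_ending_here = 28, max_so_far = 28
Position 9 (value -1): max_ending_here = 27, max_so_far = 28

Maximum subarray: [3, 13, 1, 11]
Maximum sum: 28

The maximum subarray is [3, 13, 1, 11] with sum 28. This subarray runs from index 5 to index 8.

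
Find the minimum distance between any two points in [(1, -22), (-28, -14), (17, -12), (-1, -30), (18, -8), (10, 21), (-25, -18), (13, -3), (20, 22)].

Computing all pairwise distances among 9 points:

d((1, -22), (-28, -14)) = 30.0832
d((1, -22), (17, -12)) = 18.868
d((1, -22), (-1, -30)) = 8.2462
d((1, -22), (18, -8)) = 22.0227
d((1, -22), (10, 21)) = 43.9318
d((1, -22), (-25, -18)) = 26.3059
d((1, -22), (13, -3)) = 22.4722
d((1, -22), (20, 22)) = 47.927
d((-28, -14), (17, -12)) = 45.0444
d((-28, -14), (-1, -30)) = 31.3847
d((-28, -14), (18, -8)) = 46.3897
d((-28, -14), (10, 21)) = 51.6624
d((-28, -14), (-25, -18)) = 5.0
d((-28, -14), (13, -3)) = 42.45
d((-28, -14), (20, 22)) = 60.0
d((17, -12), (-1, -30)) = 25.4558
d((17, -12), (18, -8)) = 4.1231 <-- minimum
d((17, -12), (10, 21)) = 33.7343
d((17, -12), (-25, -18)) = 42.4264
d((17, -12), (13, -3)) = 9.8489
d((17, -12), (20, 22)) = 34.1321
d((-1, -30), (18, -8)) = 29.0689
d((-1, -30), (10, 21)) = 52.1728
d((-1, -30), (-25, -18)) = 26.8328
d((-1, -30), (13, -3)) = 30.4138
d((-1, -30), (20, 22)) = 56.0803
d((18, -8), (10, 21)) = 30.0832
d((18, -8), (-25, -18)) = 44.1475
d((18, -8), (13, -3)) = 7.0711
d((18, -8), (20, 22)) = 30.0666
d((10, 21), (-25, -18)) = 52.4023
d((10, 21), (13, -3)) = 24.1868
d((10, 21), (20, 22)) = 10.0499
d((-25, -18), (13, -3)) = 40.8534
d((-25, -18), (20, 22)) = 60.208
d((13, -3), (20, 22)) = 25.9615

Closest pair: (17, -12) and (18, -8) with distance 4.1231

The closest pair is (17, -12) and (18, -8) with Euclidean distance 4.1231. For 9 points, brute-force pairwise comparison is shown above. For large n, the divide-and-conquer algorithm (sort by x, recurse on halves, check the dividing strip) achieves O(n log n).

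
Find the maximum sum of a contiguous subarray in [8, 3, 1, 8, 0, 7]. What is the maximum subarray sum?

Using Kadane's algorithm on [8, 3, 1, 8, 0, 7]:

Scanning through the array:
Position 1 (value 3): max_ending_here = 11, max_so_far = 11
Position 2 (value 1): max_ending_here = 12, max_so_far = 12
Position 3 (value 8): max_ending_here = 20, max_so_far = 20
Position 4 (value 0): max_ending_here = 20, max_so_far = 20
Position 5 (value 7): max_ending_here = 27, max_so_far = 27

Maximum subarray: [8, 3, 1, 8, 0, 7]
Maximum sum: 27

The maximum subarray is [8, 3, 1, 8, 0, 7] with sum 27. This subarray runs from index 0 to index 5.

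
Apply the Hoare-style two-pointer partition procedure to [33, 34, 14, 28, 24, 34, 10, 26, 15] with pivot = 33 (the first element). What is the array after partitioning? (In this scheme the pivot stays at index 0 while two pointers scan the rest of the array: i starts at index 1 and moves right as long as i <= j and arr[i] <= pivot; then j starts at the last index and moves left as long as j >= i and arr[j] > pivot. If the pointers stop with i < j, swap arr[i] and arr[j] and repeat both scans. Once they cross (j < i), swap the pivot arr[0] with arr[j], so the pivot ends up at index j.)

Hoare-style two-pointer partition with pivot = 33:

Initial array: [33, 34, 14, 28, 24, 34, 10, 26, 15]

Pointers start at i = 1, j = 8.
i stops at index 1 (arr[1]=34 > 33), j stops at index 8 (arr[8]=15 <= 33): swap arr[1] and arr[8], array becomes [33, 15, 14, 28, 24, 34, 10, 26, 34]
i stops at index 5 (arr[5]=34 > 33), j stops at index 7 (arr[7]=26 <= 33): swap arr[5] and arr[7], array becomes [33, 15, 14, 28, 24, 26, 10, 34, 34]
i ends at 7, j ends at 6: the pointers have crossed (j < i), so scanning stops.

Swap pivot arr[0] with arr[6] to place pivot at position 6: [10, 15, 14, 28, 24, 26, 33, 34, 34]
Pivot position: 6

After partitioning with pivot 33, the array becomes [10, 15, 14, 28, 24, 26, 33, 34, 34]. The pivot is placed at index 6. All elements to the left of the pivot are <= 33, and all elements to the right are > 33.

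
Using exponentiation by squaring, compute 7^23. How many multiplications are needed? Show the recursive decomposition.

Computing 7^23 by squaring (build up from 7^1; each line after the first costs one multiplication):

7^1 = 7
7^2 = (7^1)^2 = 7^2 = 49
7^4 = (7^2)^2 = 49^2 = 2401
7^5 = 7 * 7^4 = 7 * 2401 = 16807
7^10 = (7^5)^2 = 16807^2 = 282475249
7^11 = 7 * 7^10 = 7 * 282475249 = 1977326743
7^22 = (7^11)^2 = 1977326743^2 = 3909821048582988049
7^23 = 7 * 7^22 = 7 * 3909821048582988049 = 27368747340080916343

Result: 27368747340080916343
Multiplications needed: 7 (7 lines after 7^1)

7^23 = 27368747340080916343. Using exponentiation by squaring, this requires 7 multiplications. The key idea: if the exponent is even, square the half-power; if odd, multiply by the base once.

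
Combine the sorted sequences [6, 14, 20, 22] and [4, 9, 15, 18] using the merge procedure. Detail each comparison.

Merging process:

Compare 6 vs 4: take 4 from right. Merged: [4]
Compare 6 vs 9: take 6 from left. Merged: [4, 6]
Compare 14 vs 9: take 9 from right. Merged: [4, 6, 9]
Compare 14 vs 15: take 14 from left. Merged: [4, 6, 9, 14]
Compare 20 vs 15: take 15 from right. Merged: [4, 6, 9, 14, 15]
Compare 20 vs 18: take 18 from right. Merged: [4, 6, 9, 14, 15, 18]
Append remaining from left: [20, 22]. Merged: [4, 6, 9, 14, 15, 18, 20, 22]

Final merged array: [4, 6, 9, 14, 15, 18, 20, 22]
Total comparisons: 6

The merged array is [4, 6, 9, 14, 15, 18, 20, 22], requiring 6 comparisons. The merge step runs in O(n) time where n is the total number of elements.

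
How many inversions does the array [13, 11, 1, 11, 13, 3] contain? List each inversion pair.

Finding inversions in [13, 11, 1, 11, 13, 3]:

(0, 1): arr[0]=13 > arr[1]=11
(0, 2): arr[0]=13 > arr[2]=1
(0, 3): arr[0]=13 > arr[3]=11
(0, 5): arr[0]=13 > arr[5]=3
(1, 2): arr[1]=11 > arr[2]=1
(1, 5): arr[1]=11 > arr[5]=3
(3, 5): arr[3]=11 > arr[5]=3
(4, 5): arr[4]=13 > arr[5]=3

Total inversions: 8

The array has 8 inversion(s): (0,1), (0,2), (0,3), (0,5), (1,2), (1,5), (3,5), (4,5). Each pair (i,j) satisfies i < j and arr[i] > arr[j].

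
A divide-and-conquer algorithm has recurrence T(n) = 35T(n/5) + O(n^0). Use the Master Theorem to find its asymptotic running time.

Master Theorem for T(n) = 35T(n/5) + O(n^0):

a = 35, b = 5, c = 0
log_b(a) = log_5(35) = 2.2091

Case 1: c = 0 < log_5(35) = 2.2091
T(n) = O(n^(log_5 35))

For T(n) = 35T(n/5) + O(n^0): log_5(35) = 2.2091. This is Case 1 of the Master Theorem (c < log_b(a), work dominated by leaves), giving O(n^(log_5 35)).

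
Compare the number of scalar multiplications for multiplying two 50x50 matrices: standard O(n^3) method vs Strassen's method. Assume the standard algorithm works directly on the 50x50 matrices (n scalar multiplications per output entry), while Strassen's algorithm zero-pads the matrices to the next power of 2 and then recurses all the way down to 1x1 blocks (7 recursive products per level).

Matrix multiplication for 50x50 matrices:

Strassen's algorithm requires power-of-2 dimensions. Pad 50x50 to 64x64 (next power of 2).

Standard algorithm: 50^3 = 125000 multiplications
Strassen's algorithm: 7^(log2(64)) = 7^6 = 117649 multiplications
Savings: 125000 - 117649 = 7351 multiplications

Standard: 125000 multiplications (50^3). Strassen: 117649 multiplications (7^6, after padding to 64x64). Strassen reduces 8 recursive multiplications to 7 at each level.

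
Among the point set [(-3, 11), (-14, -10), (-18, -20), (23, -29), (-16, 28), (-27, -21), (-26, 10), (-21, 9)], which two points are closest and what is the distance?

Computing all pairwise distances among 8 points:

d((-3, 11), (-14, -10)) = 23.7065
d((-3, 11), (-18, -20)) = 34.4384
d((-3, 11), (23, -29)) = 47.7074
d((-3, 11), (-16, 28)) = 21.4009
d((-3, 11), (-27, -21)) = 40.0
d((-3, 11), (-26, 10)) = 23.0217
d((-3, 11), (-21, 9)) = 18.1108
d((-14, -10), (-18, -20)) = 10.7703
d((-14, -10), (23, -29)) = 41.5933
d((-14, -10), (-16, 28)) = 38.0526
d((-14, -10), (-27, -21)) = 17.0294
d((-14, -10), (-26, 10)) = 23.3238
d((-14, -10), (-21, 9)) = 20.2485
d((-18, -20), (23, -29)) = 41.9762
d((-18, -20), (-16, 28)) = 48.0416
d((-18, -20), (-27, -21)) = 9.0554
d((-18, -20), (-26, 10)) = 31.0483
d((-18, -20), (-21, 9)) = 29.1548
d((23, -29), (-16, 28)) = 69.0652
d((23, -29), (-27, -21)) = 50.636
d((23, -29), (-26, 10)) = 62.6259
d((23, -29), (-21, 9)) = 58.1378
d((-16, 28), (-27, -21)) = 50.2195
d((-16, 28), (-26, 10)) = 20.5913
d((-16, 28), (-21, 9)) = 19.6469
d((-27, -21), (-26, 10)) = 31.0161
d((-27, -21), (-21, 9)) = 30.5941
d((-26, 10), (-21, 9)) = 5.099 <-- minimum

Closest pair: (-26, 10) and (-21, 9) with distance 5.099

The closest pair is (-26, 10) and (-21, 9) with Euclidean distance 5.099. For 8 points, brute-force pairwise comparison is shown above. For large n, the divide-and-conquer algorithm (sort by x, recurse on halves, check the dividing strip) achieves O(n log n).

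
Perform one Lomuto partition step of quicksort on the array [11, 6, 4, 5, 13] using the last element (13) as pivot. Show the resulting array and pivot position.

Lomuto partition with pivot = 13:

Initial array: [11, 6, 4, 5, 13]

arr[0]=11 <= 13: swap with position 0, array becomes [11, 6, 4, 5, 13]
arr[1]=6 <= 13: swap with position 1, array becomes [11, 6, 4, 5, 13]
arr[2]=4 <= 13: swap with position 2, array becomes [11, 6, 4, 5, 13]
arr[3]=5 <= 13: swap with position 3, array becomes [11, 6, 4, 5, 13]

Place pivot at position 4: [11, 6, 4, 5, 13]
Pivot position: 4

After partitioning with pivot 13, the array becomes [11, 6, 4, 5, 13]. The pivot is placed at index 4. All elements to the left of the pivot are <= 13, and all elements to the right are > 13.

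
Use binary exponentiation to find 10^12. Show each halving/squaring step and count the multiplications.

Computing 10^12 by squaring (build up from 10^1; each line after the first costs one multiplication):

10^1 = 10
10^2 = (10^1)^2 = 10^2 = 100
10^3 = 10 * 10^2 = 10 * 100 = 1000
10^6 = (10^3)^2 = 1000^2 = 1000000
10^12 = (10^6)^2 = 1000000^2 = 1000000000000

Result: 1000000000000
Multiplications needed: 4 (4 lines after 10^1)

10^12 = 1000000000000. Using exponentiation by squaring, this requires 4 multiplications. The key idea: if the exponent is even, square the half-power; if odd, multiply by the base once.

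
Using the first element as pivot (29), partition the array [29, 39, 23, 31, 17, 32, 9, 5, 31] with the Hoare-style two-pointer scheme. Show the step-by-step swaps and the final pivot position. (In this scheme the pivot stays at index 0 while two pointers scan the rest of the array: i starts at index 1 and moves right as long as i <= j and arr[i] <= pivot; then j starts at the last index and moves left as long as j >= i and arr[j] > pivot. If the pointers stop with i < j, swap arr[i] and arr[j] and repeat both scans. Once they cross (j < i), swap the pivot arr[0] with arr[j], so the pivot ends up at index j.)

Hoare-style two-pointer partition with pivot = 29:

Initial array: [29, 39, 23, 31, 17, 32, 9, 5, 31]

Pointers start at i = 1, j = 8.
i stops at index 1 (arr[1]=39 > 29), j stops at index 7 (arr[7]=5 <= 29): swap arr[1] and arr[7], array becomes [29, 5, 23, 31, 17, 32, 9, 39, 31]
i stops at index 3 (arr[3]=31 > 29), j stops at index 6 (arr[6]=9 <= 29): swap arr[3] and arr[6], array becomes [29, 5, 23, 9, 17, 32, 31, 39, 31]
i ends at 5, j ends at 4: the pointers have crossed (j < i), so scanning stops.

Swap pivot arr[0] with arr[4] to place pivot at position 4: [17, 5, 23, 9, 29, 32, 31, 39, 31]
Pivot position: 4

After partitioning with pivot 29, the array becomes [17, 5, 23, 9, 29, 32, 31, 39, 31]. The pivot is placed at index 4. All elements to the left of the pivot are <= 29, and all elements to the right are > 29.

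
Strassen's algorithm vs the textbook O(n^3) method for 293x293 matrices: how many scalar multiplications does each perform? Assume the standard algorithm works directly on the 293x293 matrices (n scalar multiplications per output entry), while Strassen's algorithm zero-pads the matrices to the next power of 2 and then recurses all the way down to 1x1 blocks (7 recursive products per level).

Matrix multiplication for 293x293 matrices:

Strassen's algorithm requires power-of-2 dimensions. Pad 293x293 to 512x512 (next power of 2).

Standard algorithm: 293^3 = 25153757 multiplications
Strassen's algorithm: 7^(log2(512)) = 7^9 = 40353607 multiplications
Difference: 25153757 - 40353607 = -15199850 (Strassen uses MORE here due to padding overhead — for small or just-over-power-of-2 n, padding can outweigh the per-level savings)

Standard: 25153757 multiplications (293^3). Strassen: 40353607 multiplications (7^9, after padding to 512x512). Strassen reduces 8 recursive multiplications to 7 at each level.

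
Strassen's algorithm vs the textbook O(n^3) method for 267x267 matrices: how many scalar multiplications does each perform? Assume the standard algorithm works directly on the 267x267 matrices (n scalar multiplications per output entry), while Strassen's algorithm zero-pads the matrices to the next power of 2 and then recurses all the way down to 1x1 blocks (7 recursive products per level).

Matrix multiplication for 267x267 matrices:

Strassen's algorithm requires power-of-2 dimensions. Pad 267x267 to 512x512 (next power of 2).

Standard algorithm: 267^3 = 19034163 multiplications
Strassen's algorithm: 7^(log2(512)) = 7^9 = 40353607 multiplications
Difference: 19034163 - 40353607 = -21319444 (Strassen uses MORE here due to padding overhead — for small or just-over-power-of-2 n, padding can outweigh the per-level savings)

Standard: 19034163 multiplications (267^3). Strassen: 40353607 multiplications (7^9, after padding to 512x512). Strassen reduces 8 recursive multiplications to 7 at each level.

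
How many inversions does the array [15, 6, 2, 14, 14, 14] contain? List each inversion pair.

Finding inversions in [15, 6, 2, 14, 14, 14]:

(0, 1): arr[0]=15 > arr[1]=6
(0, 2): arr[0]=15 > arr[2]=2
(0, 3): arr[0]=15 > arr[3]=14
(0, 4): arr[0]=15 > arr[4]=14
(0, 5): arr[0]=15 > arr[5]=14
(1, 2): arr[1]=6 > arr[2]=2

Total inversions: 6

The array has 6 inversion(s): (0,1), (0,2), (0,3), (0,4), (0,5), (1,2). Each pair (i,j) satisfies i < j and arr[i] > arr[j].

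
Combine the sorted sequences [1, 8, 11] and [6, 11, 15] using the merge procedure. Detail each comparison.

Merging process:

Compare 1 vs 6: take 1 from left. Merged: [1]
Compare 8 vs 6: take 6 from right. Merged: [1, 6]
Compare 8 vs 11: take 8 from left. Merged: [1, 6, 8]
Compare 11 vs 11: take 11 from left. Merged: [1, 6, 8, 11]
Append remaining from right: [11, 15]. Merged: [1, 6, 8, 11, 11, 15]

Final merged array: [1, 6, 8, 11, 11, 15]
Total comparisons: 4

The merged array is [1, 6, 8, 11, 11, 15], requiring 4 comparisons. The merge step runs in O(n) time where n is the total number of elements.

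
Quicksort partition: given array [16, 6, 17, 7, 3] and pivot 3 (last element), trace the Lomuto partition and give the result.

Lomuto partition with pivot = 3:

Initial array: [16, 6, 17, 7, 3]

arr[0]=16 > 3: no swap
arr[1]=6 > 3: no swap
arr[2]=17 > 3: no swap
arr[3]=7 > 3: no swap

Place pivot at position 0: [3, 6, 17, 7, 16]
Pivot position: 0

After partitioning with pivot 3, the array becomes [3, 6, 17, 7, 16]. The pivot is placed at index 0. All elements to the left of the pivot are <= 3, and all elements to the right are > 3.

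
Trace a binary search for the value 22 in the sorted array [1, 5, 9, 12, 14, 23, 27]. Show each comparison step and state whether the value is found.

Binary search for 22 in [1, 5, 9, 12, 14, 23, 27]:

lo=0, hi=6, mid=3, arr[mid]=12 -> 12 < 22, search right half
lo=4, hi=6, mid=5, arr[mid]=23 -> 23 > 22, search left half
lo=4, hi=4, mid=4, arr[mid]=14 -> 14 < 22, search right half
lo=5 > hi=4, target 22 not found

Binary search determines that 22 is not in the array after 3 comparisons. The search space was exhausted without finding the target.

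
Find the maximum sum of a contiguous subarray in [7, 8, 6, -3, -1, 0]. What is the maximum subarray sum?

Using Kadane's algorithm on [7, 8, 6, -3, -1, 0]:

Scanning through the array:
Position 1 (value 8): max_ending_here = 15, max_so_far = 15
Position 2 (value 6): max_ending_here = 21, max_so_far = 21
Position 3 (value -3): max_ending_here = 18, max_so_far = 21
Position 4 (value -1): max_ending_here = 17, max_so_far = 21
Position 5 (value 0): max_ending_here = 17, max_so_far = 21

Maximum subarray: [7, 8, 6]
Maximum sum: 21

The maximum subarray is [7, 8, 6] with sum 21. This subarray runs from index 0 to index 2.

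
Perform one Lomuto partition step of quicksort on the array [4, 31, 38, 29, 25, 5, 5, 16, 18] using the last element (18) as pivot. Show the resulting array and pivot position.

Lomuto partition with pivot = 18:

Initial array: [4, 31, 38, 29, 25, 5, 5, 16, 18]

arr[0]=4 <= 18: swap with position 0, array becomes [4, 31, 38, 29, 25, 5, 5, 16, 18]
arr[1]=31 > 18: no swap
arr[2]=38 > 18: no swap
arr[3]=29 > 18: no swap
arr[4]=25 > 18: no swap
arr[5]=5 <= 18: swap with position 1, array becomes [4, 5, 38, 29, 25, 31, 5, 16, 18]
arr[6]=5 <= 18: swap with position 2, array becomes [4, 5, 5, 29, 25, 31, 38, 16, 18]
arr[7]=16 <= 18: swap with position 3, array becomes [4, 5, 5, 16, 25, 31, 38, 29, 18]

Place pivot at position 4: [4, 5, 5, 16, 18, 31, 38, 29, 25]
Pivot position: 4

After partitioning with pivot 18, the array becomes [4, 5, 5, 16, 18, 31, 38, 29, 25]. The pivot is placed at index 4. All elements to the left of the pivot are <= 18, and all elements to the right are > 18.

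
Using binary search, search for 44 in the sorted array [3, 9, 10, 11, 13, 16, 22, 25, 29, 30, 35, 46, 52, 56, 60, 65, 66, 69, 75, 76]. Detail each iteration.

Binary search for 44 in [3, 9, 10, 11, 13, 16, 22, 25, 29, 30, 35, 46, 52, 56, 60, 65, 66, 69, 75, 76]:

lo=0, hi=19, mid=9, arr[mid]=30 -> 30 < 44, search right half
lo=10, hi=19, mid=14, arr[mid]=60 -> 60 > 44, search left half
lo=10, hi=13, mid=11, arr[mid]=46 -> 46 > 44, search left half
lo=10, hi=10, mid=10, arr[mid]=35 -> 35 < 44, search right half
lo=11 > hi=10, target 44 not found

Binary search determines that 44 is not in the array after 4 comparisons. The search space was exhausted without finding the target.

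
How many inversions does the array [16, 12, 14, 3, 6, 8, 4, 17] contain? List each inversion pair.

Finding inversions in [16, 12, 14, 3, 6, 8, 4, 17]:

(0, 1): arr[0]=16 > arr[1]=12
(0, 2): arr[0]=16 > arr[2]=14
(0, 3): arr[0]=16 > arr[3]=3
(0, 4): arr[0]=16 > arr[4]=6
(0, 5): arr[0]=16 > arr[5]=8
(0, 6): arr[0]=16 > arr[6]=4
(1, 3): arr[1]=12 > arr[3]=3
(1, 4): arr[1]=12 > arr[4]=6
(1, 5): arr[1]=12 > arr[5]=8
(1, 6): arr[1]=12 > arr[6]=4
(2, 3): arr[2]=14 > arr[3]=3
(2, 4): arr[2]=14 > arr[4]=6
(2, 5): arr[2]=14 > arr[5]=8
(2, 6): arr[2]=14 > arr[6]=4
(4, 6): arr[4]=6 > arr[6]=4
(5, 6): arr[5]=8 > arr[6]=4

Total inversions: 16

The array has 16 inversion(s): (0,1), (0,2), (0,3), (0,4), (0,5), (0,6), (1,3), (1,4), (1,5), (1,6), (2,3), (2,4), (2,5), (2,6), (4,6), (5,6). Each pair (i,j) satisfies i < j and arr[i] > arr[j].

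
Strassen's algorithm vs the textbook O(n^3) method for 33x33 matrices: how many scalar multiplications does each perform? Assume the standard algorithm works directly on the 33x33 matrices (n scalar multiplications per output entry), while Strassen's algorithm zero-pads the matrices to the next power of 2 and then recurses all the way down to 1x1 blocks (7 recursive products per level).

Matrix multiplication for 33x33 matrices:

Strassen's algorithm requires power-of-2 dimensions. Pad 33x33 to 64x64 (next power of 2).

Standard algorithm: 33^3 = 35937 multiplications
Strassen's algorithm: 7^(log2(64)) = 7^6 = 117649 multiplications
Difference: 35937 - 117649 = -81712 (Strassen uses MORE here due to padding overhead — for small or just-over-power-of-2 n, padding can outweigh the per-level savings)

Standard: 35937 multiplications (33^3). Strassen: 117649 multiplications (7^6, after padding to 64x64). Strassen reduces 8 recursive multiplications to 7 at each level.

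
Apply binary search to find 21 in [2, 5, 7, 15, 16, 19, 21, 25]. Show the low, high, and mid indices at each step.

Binary search for 21 in [2, 5, 7, 15, 16, 19, 21, 25]:

lo=0, hi=7, mid=3, arr[mid]=15 -> 15 < 21, search right half
lo=4, hi=7, mid=5, arr[mid]=19 -> 19 < 21, search right half
lo=6, hi=7, mid=6, arr[mid]=21 -> Found target at index 6!

Binary search finds 21 at index 6 after 3 comparisons. The search repeatedly halves the search space by comparing with the middle element.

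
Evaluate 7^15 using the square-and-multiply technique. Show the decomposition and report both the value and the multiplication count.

Computing 7^15 by squaring (build up from 7^1; each line after the first costs one multiplication):

7^1 = 7
7^2 = (7^1)^2 = 7^2 = 49
7^3 = 7 * 7^2 = 7 * 49 = 343
7^6 = (7^3)^2 = 343^2 = 117649
7^7 = 7 * 7^6 = 7 * 117649 = 823543
7^14 = (7^7)^2 = 823543^2 = 678223072849
7^15 = 7 * 7^14 = 7 * 678223072849 = 4747561509943

Result: 4747561509943
Multiplications needed: 6 (6 lines after 7^1)

7^15 = 4747561509943. Using exponentiation by squaring, this requires 6 multiplications. The key idea: if the exponent is even, square the half-power; if odd, multiply by the base once.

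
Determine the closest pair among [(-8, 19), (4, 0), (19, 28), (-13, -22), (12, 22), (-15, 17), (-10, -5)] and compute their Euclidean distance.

Computing all pairwise distances among 7 points:

d((-8, 19), (4, 0)) = 22.4722
d((-8, 19), (19, 28)) = 28.4605
d((-8, 19), (-13, -22)) = 41.3038
d((-8, 19), (12, 22)) = 20.2237
d((-8, 19), (-15, 17)) = 7.2801 <-- minimum
d((-8, 19), (-10, -5)) = 24.0832
d((4, 0), (19, 28)) = 31.7648
d((4, 0), (-13, -22)) = 27.8029
d((4, 0), (12, 22)) = 23.4094
d((4, 0), (-15, 17)) = 25.4951
d((4, 0), (-10, -5)) = 14.8661
d((19, 28), (-13, -22)) = 59.3633
d((19, 28), (12, 22)) = 9.2195
d((19, 28), (-15, 17)) = 35.7351
d((19, 28), (-10, -5)) = 43.9318
d((-13, -22), (12, 22)) = 50.6063
d((-13, -22), (-15, 17)) = 39.0512
d((-13, -22), (-10, -5)) = 17.2627
d((12, 22), (-15, 17)) = 27.4591
d((12, 22), (-10, -5)) = 34.8281
d((-15, 17), (-10, -5)) = 22.561

Closest pair: (-8, 19) and (-15, 17) with distance 7.2801

The closest pair is (-8, 19) and (-15, 17) with Euclidean distance 7.2801. For 7 points, brute-force pairwise comparison is shown above. For large n, the divide-and-conquer algorithm (sort by x, recurse on halves, check the dividing strip) achieves O(n log n).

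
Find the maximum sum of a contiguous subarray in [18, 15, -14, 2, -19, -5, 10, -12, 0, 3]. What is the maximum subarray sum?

Using Kadane's algorithm on [18, 15, -14, 2, -19, -5, 10, -12, 0, 3]:

Scanning through the array:
Position 1 (value 15): max_ending_here = 33, max_so_far = 33
Position 2 (value -14): max_ending_here = 19, max_so_far = 33
Position 3 (value 2): max_ending_here = 21, max_so_far = 33
Position 4 (value -19): max_ending_here = 2, max_so_far = 33
Position 5 (value -5): max_ending_here = -3, max_so_far = 33
Position 6 (value 10): max_ending_here = 10, max_so_far = 33
Position 7 (value -12): max_ending_here = -2, max_so_far = 33
Position 8 (value 0): max_ending_here = 0, max_so_far = 33
Position 9 (value 3): max_ending_here = 3, max_so_far = 33

Maximum subarray: [18, 15]
Maximum sum: 33

The maximum subarray is [18, 15] with sum 33. This subarray runs from index 0 to index 1.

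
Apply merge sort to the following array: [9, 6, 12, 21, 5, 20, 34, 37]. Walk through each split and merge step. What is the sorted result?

Merge sort trace:

Split: [9, 6, 12, 21, 5, 20, 34, 37] -> [9, 6, 12, 21] and [5, 20, 34, 37]
  Split: [9, 6, 12, 21] -> [9, 6] and [12, 21]
    Split: [9, 6] -> [9] and [6]
    Merge: [9] + [6] -> [6, 9]
    Split: [12, 21] -> [12] and [21]
    Merge: [12] + [21] -> [12, 21]
  Merge: [6, 9] + [12, 21] -> [6, 9, 12, 21]
  Split: [5, 20, 34, 37] -> [5, 20] and [34, 37]
    Split: [5, 20] -> [5] and [20]
    Merge: [5] + [20] -> [5, 20]
    Split: [34, 37] -> [34] and [37]
    Merge: [34] + [37] -> [34, 37]
  Merge: [5, 20] + [34, 37] -> [5, 20, 34, 37]
Merge: [6, 9, 12, 21] + [5, 20, 34, 37] -> [5, 6, 9, 12, 20, 21, 34, 37]

Final sorted array: [5, 6, 9, 12, 20, 21, 34, 37]

The merge sort proceeds by recursively splitting the array and merging sorted halves.
After all merges, the sorted array is [5, 6, 9, 12, 20, 21, 34, 37].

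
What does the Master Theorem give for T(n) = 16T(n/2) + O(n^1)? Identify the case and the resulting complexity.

Master Theorem for T(n) = 16T(n/2) + O(n^1):

a = 16, b = 2, c = 1
log_b(a) = log_2(16) = 4.0000

Case 1: c = 1 < log_2(16) = 4.0000
T(n) = O(n^(log_2 16)) = O(n^4)

For T(n) = 16T(n/2) + O(n^1): log_2(16) = 4.0000. This is Case 1 of the Master Theorem (c < log_b(a), work dominated by leaves), giving O(n^4).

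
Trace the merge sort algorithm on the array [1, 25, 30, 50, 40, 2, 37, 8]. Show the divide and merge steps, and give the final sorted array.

Merge sort trace:

Split: [1, 25, 30, 50, 40, 2, 37, 8] -> [1, 25, 30, 50] and [40, 2, 37, 8]
  Split: [1, 25, 30, 50] -> [1, 25] and [30, 50]
    Split: [1, 25] -> [1] and [25]
    Merge: [1] + [25] -> [1, 25]
    Split: [30, 50] -> [30] and [50]
    Merge: [30] + [50] -> [30, 50]
  Merge: [1, 25] + [30, 50] -> [1, 25, 30, 50]
  Split: [40, 2, 37, 8] -> [40, 2] and [37, 8]
    Split: [40, 2] -> [40] and [2]
    Merge: [40] + [2] -> [2, 40]
    Split: [37, 8] -> [37] and [8]
    Merge: [37] + [8] -> [8, 37]
  Merge: [2, 40] + [8, 37] -> [2, 8, 37, 40]
Merge: [1, 25, 30, 50] + [2, 8, 37, 40] -> [1, 2, 8, 25, 30, 37, 40, 50]

Final sorted array: [1, 2, 8, 25, 30, 37, 40, 50]

The merge sort proceeds by recursively splitting the array and merging sorted halves.
After all merges, the sorted array is [1, 2, 8, 25, 30, 37, 40, 50].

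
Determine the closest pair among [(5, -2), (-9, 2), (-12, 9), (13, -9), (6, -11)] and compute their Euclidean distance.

Computing all pairwise distances among 5 points:

d((5, -2), (-9, 2)) = 14.5602
d((5, -2), (-12, 9)) = 20.2485
d((5, -2), (13, -9)) = 10.6301
d((5, -2), (6, -11)) = 9.0554
d((-9, 2), (-12, 9)) = 7.6158
d((-9, 2), (13, -9)) = 24.5967
d((-9, 2), (6, -11)) = 19.8494
d((-12, 9), (13, -9)) = 30.8058
d((-12, 9), (6, -11)) = 26.9072
d((13, -9), (6, -11)) = 7.2801 <-- minimum

Closest pair: (13, -9) and (6, -11) with distance 7.2801

The closest pair is (13, -9) and (6, -11) with Euclidean distance 7.2801. For 5 points, brute-force pairwise comparison is shown above. For large n, the divide-and-conquer algorithm (sort by x, recurse on halves, check the dividing strip) achieves O(n log n).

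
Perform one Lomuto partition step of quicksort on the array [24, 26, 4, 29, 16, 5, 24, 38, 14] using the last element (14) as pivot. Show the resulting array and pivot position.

Lomuto partition with pivot = 14:

Initial array: [24, 26, 4, 29, 16, 5, 24, 38, 14]

arr[0]=24 > 14: no swap
arr[1]=26 > 14: no swap
arr[2]=4 <= 14: swap with position 0, array becomes [4, 26, 24, 29, 16, 5, 24, 38, 14]
arr[3]=29 > 14: no swap
arr[4]=16 > 14: no swap
arr[5]=5 <= 14: swap with position 1, array becomes [4, 5, 24, 29, 16, 26, 24, 38, 14]
arr[6]=24 > 14: no swap
arr[7]=38 > 14: no swap

Place pivot at position 2: [4, 5, 14, 29, 16, 26, 24, 38, 24]
Pivot position: 2

After partitioning with pivot 14, the array becomes [4, 5, 14, 29, 16, 26, 24, 38, 24]. The pivot is placed at index 2. All elements to the left of the pivot are <= 14, and all elements to the right are > 14.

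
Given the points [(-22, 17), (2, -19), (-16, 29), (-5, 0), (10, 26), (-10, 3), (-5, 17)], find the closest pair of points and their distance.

Computing all pairwise distances among 7 points:

d((-22, 17), (2, -19)) = 43.2666
d((-22, 17), (-16, 29)) = 13.4164
d((-22, 17), (-5, 0)) = 24.0416
d((-22, 17), (10, 26)) = 33.2415
d((-22, 17), (-10, 3)) = 18.4391
d((-22, 17), (-5, 17)) = 17.0
d((2, -19), (-16, 29)) = 51.264
d((2, -19), (-5, 0)) = 20.2485
d((2, -19), (10, 26)) = 45.7056
d((2, -19), (-10, 3)) = 25.0599
d((2, -19), (-5, 17)) = 36.6742
d((-16, 29), (-5, 0)) = 31.0161
d((-16, 29), (10, 26)) = 26.1725
d((-16, 29), (-10, 3)) = 26.6833
d((-16, 29), (-5, 17)) = 16.2788
d((-5, 0), (10, 26)) = 30.0167
d((-5, 0), (-10, 3)) = 5.831 <-- minimum
d((-5, 0), (-5, 17)) = 17.0
d((10, 26), (-10, 3)) = 30.4795
d((10, 26), (-5, 17)) = 17.4929
d((-10, 3), (-5, 17)) = 14.8661

Closest pair: (-5, 0) and (-10, 3) with distance 5.831

The closest pair is (-5, 0) and (-10, 3) with Euclidean distance 5.831. For 7 points, brute-force pairwise comparison is shown above. For large n, the divide-and-conquer algorithm (sort by x, recurse on halves, check the dividing strip) achieves O(n log n).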